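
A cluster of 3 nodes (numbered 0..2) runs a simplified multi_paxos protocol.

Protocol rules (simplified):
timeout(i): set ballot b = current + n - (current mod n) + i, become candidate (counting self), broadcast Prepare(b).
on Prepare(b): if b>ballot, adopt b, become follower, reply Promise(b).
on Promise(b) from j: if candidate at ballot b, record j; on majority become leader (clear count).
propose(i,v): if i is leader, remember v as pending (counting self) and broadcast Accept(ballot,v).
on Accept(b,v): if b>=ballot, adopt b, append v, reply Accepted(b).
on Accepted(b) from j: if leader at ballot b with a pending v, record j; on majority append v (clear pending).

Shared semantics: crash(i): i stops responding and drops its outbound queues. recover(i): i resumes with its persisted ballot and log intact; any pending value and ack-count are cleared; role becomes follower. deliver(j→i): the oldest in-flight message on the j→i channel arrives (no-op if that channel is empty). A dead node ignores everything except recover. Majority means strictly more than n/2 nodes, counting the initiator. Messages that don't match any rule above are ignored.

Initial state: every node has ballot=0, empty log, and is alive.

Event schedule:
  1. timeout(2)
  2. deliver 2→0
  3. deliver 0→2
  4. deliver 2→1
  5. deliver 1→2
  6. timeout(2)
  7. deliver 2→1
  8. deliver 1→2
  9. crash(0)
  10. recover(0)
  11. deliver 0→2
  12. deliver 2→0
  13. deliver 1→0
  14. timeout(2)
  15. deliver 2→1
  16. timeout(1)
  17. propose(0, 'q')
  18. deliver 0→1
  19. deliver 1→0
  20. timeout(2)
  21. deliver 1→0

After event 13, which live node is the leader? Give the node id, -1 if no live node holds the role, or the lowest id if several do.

2

[1] timeout(2) → N2(cand b5 [-])
[2] deliver 2→0 → N0(foll b5 [-])
[3] deliver 0→2 → N2(lead b5 [-])
[4] deliver 2→1 → N1(foll b5 [-])
[5] deliver 1→2 → ∅
[6] timeout(2) → N2(cand b8 [-])
[7] deliver 2→1 → N1(foll b8 [-])
[8] deliver 1→2 → N2(lead b8 [-])
[9] crash(0) → N0(✗foll b5 [-])
[10] recover(0) → N0(foll b5 [-])
[11] deliver 0→2 → ∅
[12] deliver 2→0 → N0(foll b8 [-])
[13] deliver 1→0 → ∅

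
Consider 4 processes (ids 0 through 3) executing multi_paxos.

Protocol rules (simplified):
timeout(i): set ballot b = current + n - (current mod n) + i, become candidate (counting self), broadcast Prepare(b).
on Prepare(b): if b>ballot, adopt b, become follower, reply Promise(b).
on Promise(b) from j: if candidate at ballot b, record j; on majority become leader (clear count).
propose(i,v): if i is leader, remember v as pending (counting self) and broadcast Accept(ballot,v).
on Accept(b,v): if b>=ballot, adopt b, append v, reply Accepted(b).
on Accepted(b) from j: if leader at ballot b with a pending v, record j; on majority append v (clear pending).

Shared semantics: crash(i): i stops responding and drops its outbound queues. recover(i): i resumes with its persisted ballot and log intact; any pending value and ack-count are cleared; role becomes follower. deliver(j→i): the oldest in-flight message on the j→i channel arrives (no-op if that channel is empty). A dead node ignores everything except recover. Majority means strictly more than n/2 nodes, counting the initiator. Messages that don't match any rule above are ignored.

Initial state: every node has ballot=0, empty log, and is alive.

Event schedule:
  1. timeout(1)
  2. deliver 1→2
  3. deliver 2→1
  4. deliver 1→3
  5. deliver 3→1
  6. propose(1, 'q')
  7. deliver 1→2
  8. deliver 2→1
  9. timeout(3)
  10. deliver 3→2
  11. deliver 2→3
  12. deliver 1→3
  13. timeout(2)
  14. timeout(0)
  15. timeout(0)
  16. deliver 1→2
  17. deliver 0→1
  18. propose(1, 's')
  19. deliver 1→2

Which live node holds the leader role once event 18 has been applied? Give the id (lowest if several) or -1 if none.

[1] timeout(1) → N1(cand b5 [-])
[2] deliver 1→2 → N2(foll b5 [-])
[3] deliver 2→1 → ∅
[4] deliver 1→3 → N3(foll b5 [-])
[5] deliver 3→1 → N1(lead b5 [-])
[6] propose(1,'q') → ∅
[7] deliver 1→2 → N2(foll b5 [q])
[8] deliver 2→1 → ∅
[9] timeout(3) → N3(cand b11 [-])
[10] deliver 3→2 → N2(foll b11 [q])
[11] deliver 2→3 → ∅
[12] deliver 1→3 → ∅
[13] timeout(2) → N2(cand b14 [q])
[14] timeout(0) → N0(cand b4 [-])
[15] timeout(0) → N0(cand b8 [-])
[16] deliver 1→2 → ∅
[17] deliver 0→1 → ∅
[18] propose(1,'s') → ∅

1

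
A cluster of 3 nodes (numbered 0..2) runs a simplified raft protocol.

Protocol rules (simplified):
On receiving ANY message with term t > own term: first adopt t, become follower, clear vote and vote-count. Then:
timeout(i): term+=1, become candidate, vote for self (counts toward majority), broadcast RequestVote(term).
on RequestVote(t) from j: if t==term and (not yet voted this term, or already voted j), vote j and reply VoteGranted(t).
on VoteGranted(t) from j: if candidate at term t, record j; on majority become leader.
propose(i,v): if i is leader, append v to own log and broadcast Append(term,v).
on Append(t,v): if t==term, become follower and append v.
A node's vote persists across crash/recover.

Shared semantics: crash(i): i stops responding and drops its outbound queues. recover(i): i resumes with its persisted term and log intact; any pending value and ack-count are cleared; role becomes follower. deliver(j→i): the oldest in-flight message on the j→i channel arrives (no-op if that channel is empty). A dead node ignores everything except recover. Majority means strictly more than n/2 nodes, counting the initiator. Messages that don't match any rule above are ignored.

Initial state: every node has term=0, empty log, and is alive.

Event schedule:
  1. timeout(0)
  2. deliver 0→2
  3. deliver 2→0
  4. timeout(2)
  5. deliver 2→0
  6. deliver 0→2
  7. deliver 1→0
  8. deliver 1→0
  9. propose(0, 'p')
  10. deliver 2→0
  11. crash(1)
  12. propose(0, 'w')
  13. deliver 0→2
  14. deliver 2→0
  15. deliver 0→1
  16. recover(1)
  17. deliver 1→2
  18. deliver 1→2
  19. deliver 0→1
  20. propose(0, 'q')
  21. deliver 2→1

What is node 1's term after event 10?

0

[1] timeout(0) → N0(cand t1 [-])
[2] deliver 0→2 → N2(foll t1 [-])
[3] deliver 2→0 → N0(lead t1 [-])
[4] timeout(2) → N2(cand t2 [-])
[5] deliver 2→0 → N0(foll t2 [-])
[6] deliver 0→2 → N2(lead t2 [-])
[7] deliver 1→0 → ∅
[8] deliver 1→0 → ∅
[9] propose(0,'p') → ∅
[10] deliver 2→0 → ∅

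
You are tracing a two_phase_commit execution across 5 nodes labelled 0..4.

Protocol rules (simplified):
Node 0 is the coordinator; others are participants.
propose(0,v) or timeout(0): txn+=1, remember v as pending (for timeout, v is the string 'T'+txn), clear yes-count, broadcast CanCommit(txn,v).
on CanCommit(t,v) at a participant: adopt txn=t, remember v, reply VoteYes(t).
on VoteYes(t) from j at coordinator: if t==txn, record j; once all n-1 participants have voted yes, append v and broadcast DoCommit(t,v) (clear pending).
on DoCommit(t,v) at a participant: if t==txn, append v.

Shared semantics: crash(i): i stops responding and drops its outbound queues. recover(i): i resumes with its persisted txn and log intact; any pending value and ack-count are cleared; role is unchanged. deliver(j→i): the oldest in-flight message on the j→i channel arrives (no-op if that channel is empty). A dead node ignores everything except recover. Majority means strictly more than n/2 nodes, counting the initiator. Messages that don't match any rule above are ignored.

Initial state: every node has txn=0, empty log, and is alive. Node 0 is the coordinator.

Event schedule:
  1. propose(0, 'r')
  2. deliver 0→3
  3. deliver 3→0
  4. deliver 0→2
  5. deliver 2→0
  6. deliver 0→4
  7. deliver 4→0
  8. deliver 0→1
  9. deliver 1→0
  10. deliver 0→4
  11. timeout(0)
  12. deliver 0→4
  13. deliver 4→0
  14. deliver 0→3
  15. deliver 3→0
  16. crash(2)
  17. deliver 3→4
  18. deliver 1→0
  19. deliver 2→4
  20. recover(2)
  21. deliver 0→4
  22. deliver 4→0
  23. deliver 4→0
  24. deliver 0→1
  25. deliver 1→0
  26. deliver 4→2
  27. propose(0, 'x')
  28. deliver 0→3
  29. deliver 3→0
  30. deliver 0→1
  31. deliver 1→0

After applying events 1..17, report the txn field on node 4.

[1] propose(0,'r') → N0(coor t1 [-])
[2] deliver 0→3 → N3(part t1 [-])
[3] deliver 3→0 → ∅
[4] deliver 0→2 → N2(part t1 [-])
[5] deliver 2→0 → ∅
[6] deliver 0→4 → N4(part t1 [-])
[7] deliver 4→0 → ∅
[8] deliver 0→1 → N1(part t1 [-])
[9] deliver 1→0 → N0(coor t1 [r])
[10] deliver 0→4 → N4(part t1 [r])
[11] timeout(0) → N0(coor t2 [r])
[12] deliver 0→4 → N4(part t2 [r])
[13] deliver 4→0 → ∅
[14] deliver 0→3 → N3(part t1 [r])
[15] deliver 3→0 → ∅
[16] crash(2) → N2(✗part t1 [-])
[17] deliver 3→4 → ∅

2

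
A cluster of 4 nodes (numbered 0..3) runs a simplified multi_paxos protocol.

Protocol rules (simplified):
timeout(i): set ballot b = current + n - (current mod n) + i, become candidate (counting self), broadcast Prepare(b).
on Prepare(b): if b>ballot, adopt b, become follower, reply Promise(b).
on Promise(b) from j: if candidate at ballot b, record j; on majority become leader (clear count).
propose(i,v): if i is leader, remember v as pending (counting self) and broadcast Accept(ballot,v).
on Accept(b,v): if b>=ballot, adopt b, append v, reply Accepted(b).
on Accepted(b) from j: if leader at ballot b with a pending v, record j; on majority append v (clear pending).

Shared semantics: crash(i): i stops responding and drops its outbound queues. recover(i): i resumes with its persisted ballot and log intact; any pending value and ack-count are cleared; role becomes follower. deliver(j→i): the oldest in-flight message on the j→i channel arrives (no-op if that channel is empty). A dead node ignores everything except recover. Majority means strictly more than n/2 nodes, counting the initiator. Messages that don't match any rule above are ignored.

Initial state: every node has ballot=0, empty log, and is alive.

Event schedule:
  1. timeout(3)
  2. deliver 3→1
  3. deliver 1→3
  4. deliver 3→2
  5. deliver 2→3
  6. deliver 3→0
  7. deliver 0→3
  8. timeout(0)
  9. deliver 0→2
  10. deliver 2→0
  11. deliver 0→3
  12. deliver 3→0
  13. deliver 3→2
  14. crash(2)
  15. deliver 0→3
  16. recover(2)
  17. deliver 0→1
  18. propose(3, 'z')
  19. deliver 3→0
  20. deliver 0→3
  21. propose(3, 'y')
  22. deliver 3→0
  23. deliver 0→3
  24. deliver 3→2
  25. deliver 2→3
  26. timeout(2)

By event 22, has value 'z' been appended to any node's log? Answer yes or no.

no

[1] timeout(3) → N3(cand b7 [-])
[2] deliver 3→1 → N1(foll b7 [-])
[3] deliver 1→3 → ∅
[4] deliver 3→2 → N2(foll b7 [-])
[5] deliver 2→3 → N3(lead b7 [-])
[6] deliver 3→0 → N0(foll b7 [-])
[7] deliver 0→3 → ∅
[8] timeout(0) → N0(cand b8 [-])
[9] deliver 0→2 → N2(foll b8 [-])
[10] deliver 2→0 → ∅
[11] deliver 0→3 → N3(foll b8 [-])
[12] deliver 3→0 → N0(lead b8 [-])
[13] deliver 3→2 → ∅
[14] crash(2) → N2(✗foll b8 [-])
[15] deliver 0→3 → ∅
[16] recover(2) → N2(foll b8 [-])
[17] deliver 0→1 → N1(foll b8 [-])
[18] propose(3,'z') → ∅
[19] deliver 3→0 → ∅
[20] deliver 0→3 → ∅
[21] propose(3,'y') → ∅
[22] deliver 3→0 → ∅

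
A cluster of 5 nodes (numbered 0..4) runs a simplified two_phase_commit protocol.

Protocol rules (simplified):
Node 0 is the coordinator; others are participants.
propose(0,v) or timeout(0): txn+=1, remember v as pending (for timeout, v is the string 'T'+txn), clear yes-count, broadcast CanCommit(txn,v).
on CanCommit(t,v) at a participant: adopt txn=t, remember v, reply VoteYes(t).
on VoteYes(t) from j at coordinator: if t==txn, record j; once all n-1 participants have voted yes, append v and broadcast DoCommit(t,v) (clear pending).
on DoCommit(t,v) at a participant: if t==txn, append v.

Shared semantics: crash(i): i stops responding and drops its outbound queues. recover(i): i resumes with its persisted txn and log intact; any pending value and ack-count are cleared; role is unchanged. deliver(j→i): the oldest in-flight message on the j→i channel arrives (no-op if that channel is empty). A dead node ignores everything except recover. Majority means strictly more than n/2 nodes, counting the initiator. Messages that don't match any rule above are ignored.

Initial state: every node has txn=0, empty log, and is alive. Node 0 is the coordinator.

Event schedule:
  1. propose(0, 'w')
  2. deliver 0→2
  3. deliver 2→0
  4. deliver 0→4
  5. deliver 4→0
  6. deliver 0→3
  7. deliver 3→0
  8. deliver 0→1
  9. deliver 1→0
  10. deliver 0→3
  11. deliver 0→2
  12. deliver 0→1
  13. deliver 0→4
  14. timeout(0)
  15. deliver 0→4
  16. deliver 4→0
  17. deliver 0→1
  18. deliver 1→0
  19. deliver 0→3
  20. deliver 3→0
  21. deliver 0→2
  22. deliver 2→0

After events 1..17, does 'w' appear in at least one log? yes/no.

e1 propose(0,'w'): 0[coor,t=1,-]
e2 deliver 0→2: 2[part,t=1,-]
e3 deliver 2→0: ·
e4 deliver 0→4: 4[part,t=1,-]
e5 deliver 4→0: ·
e6 deliver 0→3: 3[part,t=1,-]
e7 deliver 3→0: ·
e8 deliver 0→1: 1[part,t=1,-]
e9 deliver 1→0: 0[coor,t=1,w]
e10 deliver 0→3: 3[part,t=1,w]
e11 deliver 0→2: 2[part,t=1,w]
e12 deliver 0→1: 1[part,t=1,w]
e13 deliver 0→4: 4[part,t=1,w]
e14 timeout(0): 0[coor,t=2,w]
e15 deliver 0→4: 4[part,t=2,w]
e16 deliver 4→0: ·
e17 deliver 0→1: 1[part,t=2,w]

yes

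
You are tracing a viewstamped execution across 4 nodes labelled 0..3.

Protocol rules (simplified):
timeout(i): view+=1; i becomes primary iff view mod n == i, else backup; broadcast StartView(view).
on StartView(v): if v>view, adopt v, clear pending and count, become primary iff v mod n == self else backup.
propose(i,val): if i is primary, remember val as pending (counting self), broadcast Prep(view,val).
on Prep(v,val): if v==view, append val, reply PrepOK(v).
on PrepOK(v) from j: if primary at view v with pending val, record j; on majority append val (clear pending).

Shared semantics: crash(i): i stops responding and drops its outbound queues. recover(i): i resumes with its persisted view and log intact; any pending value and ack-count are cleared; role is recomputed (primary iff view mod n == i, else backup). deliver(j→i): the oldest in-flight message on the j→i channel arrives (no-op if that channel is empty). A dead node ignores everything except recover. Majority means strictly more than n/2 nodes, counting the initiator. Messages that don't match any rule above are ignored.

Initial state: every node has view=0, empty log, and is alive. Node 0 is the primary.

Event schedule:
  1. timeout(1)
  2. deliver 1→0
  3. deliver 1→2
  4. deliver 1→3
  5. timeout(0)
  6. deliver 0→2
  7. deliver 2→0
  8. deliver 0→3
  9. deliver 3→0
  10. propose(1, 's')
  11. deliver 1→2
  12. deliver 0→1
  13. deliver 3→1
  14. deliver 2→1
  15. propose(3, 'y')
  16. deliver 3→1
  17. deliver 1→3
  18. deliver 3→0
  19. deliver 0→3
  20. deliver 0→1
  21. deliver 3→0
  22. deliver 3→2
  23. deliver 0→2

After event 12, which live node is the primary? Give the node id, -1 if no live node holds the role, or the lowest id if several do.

[1] timeout(1) → N1(prim v1 [-])
[2] deliver 1→0 → N0(back v1 [-])
[3] deliver 1→2 → N2(back v1 [-])
[4] deliver 1→3 → N3(back v1 [-])
[5] timeout(0) → N0(back v2 [-])
[6] deliver 0→2 → N2(prim v2 [-])
[7] deliver 2→0 → ∅
[8] deliver 0→3 → N3(back v2 [-])
[9] deliver 3→0 → ∅
[10] propose(1,'s') → ∅
[11] deliver 1→2 → ∅
[12] deliver 0→1 → N1(back v2 [-])

2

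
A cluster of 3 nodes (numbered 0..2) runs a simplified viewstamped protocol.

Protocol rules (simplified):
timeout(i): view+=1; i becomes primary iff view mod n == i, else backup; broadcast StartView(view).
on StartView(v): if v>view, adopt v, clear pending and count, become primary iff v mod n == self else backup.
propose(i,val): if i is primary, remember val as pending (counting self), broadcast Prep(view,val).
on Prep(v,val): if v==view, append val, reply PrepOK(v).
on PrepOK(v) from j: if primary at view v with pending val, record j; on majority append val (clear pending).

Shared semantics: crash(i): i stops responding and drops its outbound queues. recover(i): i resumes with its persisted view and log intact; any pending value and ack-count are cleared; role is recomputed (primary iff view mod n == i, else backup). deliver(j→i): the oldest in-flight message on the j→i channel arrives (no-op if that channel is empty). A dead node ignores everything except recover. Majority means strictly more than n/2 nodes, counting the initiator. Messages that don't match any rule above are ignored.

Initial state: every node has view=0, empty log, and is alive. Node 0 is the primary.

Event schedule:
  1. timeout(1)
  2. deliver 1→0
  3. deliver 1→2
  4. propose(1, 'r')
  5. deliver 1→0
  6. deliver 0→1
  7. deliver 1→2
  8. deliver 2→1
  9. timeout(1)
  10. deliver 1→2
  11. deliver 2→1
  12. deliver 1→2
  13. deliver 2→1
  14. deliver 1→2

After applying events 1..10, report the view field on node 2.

2

[1] timeout(1) → N1(prim v1 [-])
[2] deliver 1→0 → N0(back v1 [-])
[3] deliver 1→2 → N2(back v1 [-])
[4] propose(1,'r') → ∅
[5] deliver 1→0 → N0(back v1 [r])
[6] deliver 0→1 → N1(prim v1 [r])
[7] deliver 1→2 → N2(back v1 [r])
[8] deliver 2→1 → ∅
[9] timeout(1) → N1(back v2 [r])
[10] deliver 1→2 → N2(prim v2 [r])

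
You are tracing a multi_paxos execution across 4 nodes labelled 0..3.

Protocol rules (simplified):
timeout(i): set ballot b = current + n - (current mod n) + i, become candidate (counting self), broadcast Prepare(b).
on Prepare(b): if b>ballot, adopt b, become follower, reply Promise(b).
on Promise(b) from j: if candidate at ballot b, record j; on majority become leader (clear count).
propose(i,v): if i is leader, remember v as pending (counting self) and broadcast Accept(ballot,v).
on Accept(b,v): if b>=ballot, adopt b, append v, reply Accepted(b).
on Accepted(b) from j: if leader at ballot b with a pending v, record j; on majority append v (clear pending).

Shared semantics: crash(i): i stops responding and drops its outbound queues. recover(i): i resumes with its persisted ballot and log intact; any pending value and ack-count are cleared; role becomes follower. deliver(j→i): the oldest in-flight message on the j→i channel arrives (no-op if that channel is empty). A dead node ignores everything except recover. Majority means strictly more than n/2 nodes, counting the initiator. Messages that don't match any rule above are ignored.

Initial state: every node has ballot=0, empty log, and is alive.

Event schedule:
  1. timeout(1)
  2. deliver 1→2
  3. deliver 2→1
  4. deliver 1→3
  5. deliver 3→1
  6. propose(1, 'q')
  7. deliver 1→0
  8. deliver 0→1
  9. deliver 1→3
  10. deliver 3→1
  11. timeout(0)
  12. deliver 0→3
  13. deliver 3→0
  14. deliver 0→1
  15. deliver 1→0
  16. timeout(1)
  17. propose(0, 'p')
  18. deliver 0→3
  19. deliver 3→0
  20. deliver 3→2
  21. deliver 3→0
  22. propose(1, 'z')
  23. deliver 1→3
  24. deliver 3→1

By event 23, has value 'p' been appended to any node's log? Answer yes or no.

no

step 1 timeout(1): 1={cand,b=5,log=-}
step 2 deliver 1→2: 2={foll,b=5,log=-}
step 3 deliver 2→1: —
step 4 deliver 1→3: 3={foll,b=5,log=-}
step 5 deliver 3→1: 1={lead,b=5,log=-}
step 6 propose(1,'q'): —
step 7 deliver 1→0: 0={foll,b=5,log=-}
step 8 deliver 0→1: —
step 9 deliver 1→3: 3={foll,b=5,log=q}
step 10 deliver 3→1: —
step 11 timeout(0): 0={cand,b=8,log=-}
step 12 deliver 0→3: 3={foll,b=8,log=q}
step 13 deliver 3→0: —
step 14 deliver 0→1: 1={foll,b=8,log=-}
step 15 deliver 1→0: —
step 16 timeout(1): 1={cand,b=13,log=-}
step 17 propose(0,'p'): —
step 18 deliver 0→3: —
step 19 deliver 3→0: —
step 20 deliver 3→2: —
step 21 deliver 3→0: —
step 22 propose(1,'z'): —
step 23 deliver 1→3: 3={foll,b=13,log=q}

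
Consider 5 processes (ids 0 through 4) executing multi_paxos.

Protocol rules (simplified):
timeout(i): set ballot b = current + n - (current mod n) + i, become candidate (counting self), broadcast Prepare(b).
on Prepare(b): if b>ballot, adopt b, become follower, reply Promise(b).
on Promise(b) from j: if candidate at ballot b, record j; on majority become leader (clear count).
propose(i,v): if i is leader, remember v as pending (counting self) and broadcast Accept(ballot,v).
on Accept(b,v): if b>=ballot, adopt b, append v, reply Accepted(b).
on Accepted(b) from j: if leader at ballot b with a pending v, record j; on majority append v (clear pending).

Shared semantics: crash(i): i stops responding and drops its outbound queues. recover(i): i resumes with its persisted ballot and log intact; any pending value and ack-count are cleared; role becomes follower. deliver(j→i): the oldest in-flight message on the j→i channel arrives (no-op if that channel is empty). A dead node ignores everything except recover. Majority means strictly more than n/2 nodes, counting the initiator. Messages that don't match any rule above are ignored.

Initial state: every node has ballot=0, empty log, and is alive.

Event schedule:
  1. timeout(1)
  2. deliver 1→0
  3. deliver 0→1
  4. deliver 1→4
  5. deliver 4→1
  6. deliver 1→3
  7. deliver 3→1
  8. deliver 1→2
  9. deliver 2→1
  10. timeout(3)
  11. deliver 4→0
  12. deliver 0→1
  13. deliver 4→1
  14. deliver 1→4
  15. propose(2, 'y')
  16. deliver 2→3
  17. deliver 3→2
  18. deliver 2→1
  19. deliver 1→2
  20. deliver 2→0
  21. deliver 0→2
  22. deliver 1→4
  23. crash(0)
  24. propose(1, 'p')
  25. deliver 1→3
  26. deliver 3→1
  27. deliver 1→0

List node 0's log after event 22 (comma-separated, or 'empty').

step 1 timeout(1): 1={cand,b=6,log=-}
step 2 deliver 1→0: 0={foll,b=6,log=-}
step 3 deliver 0→1: —
step 4 deliver 1→4: 4={foll,b=6,log=-}
step 5 deliver 4→1: 1={lead,b=6,log=-}
step 6 deliver 1→3: 3={foll,b=6,log=-}
step 7 deliver 3→1: —
step 8 deliver 1→2: 2={foll,b=6,log=-}
step 9 deliver 2→1: —
step 10 timeout(3): 3={cand,b=13,log=-}
step 11 deliver 4→0: —
step 12 deliver 0→1: —
step 13 deliver 4→1: —
step 14 deliver 1→4: —
step 15 propose(2,'y'): —
step 16 deliver 2→3: —
step 17 deliver 3→2: 2={foll,b=13,log=-}
step 18 deliver 2→1: —
step 19 deliver 1→2: —
step 20 deliver 2→0: —
step 21 deliver 0→2: —
step 22 deliver 1→4: —

empty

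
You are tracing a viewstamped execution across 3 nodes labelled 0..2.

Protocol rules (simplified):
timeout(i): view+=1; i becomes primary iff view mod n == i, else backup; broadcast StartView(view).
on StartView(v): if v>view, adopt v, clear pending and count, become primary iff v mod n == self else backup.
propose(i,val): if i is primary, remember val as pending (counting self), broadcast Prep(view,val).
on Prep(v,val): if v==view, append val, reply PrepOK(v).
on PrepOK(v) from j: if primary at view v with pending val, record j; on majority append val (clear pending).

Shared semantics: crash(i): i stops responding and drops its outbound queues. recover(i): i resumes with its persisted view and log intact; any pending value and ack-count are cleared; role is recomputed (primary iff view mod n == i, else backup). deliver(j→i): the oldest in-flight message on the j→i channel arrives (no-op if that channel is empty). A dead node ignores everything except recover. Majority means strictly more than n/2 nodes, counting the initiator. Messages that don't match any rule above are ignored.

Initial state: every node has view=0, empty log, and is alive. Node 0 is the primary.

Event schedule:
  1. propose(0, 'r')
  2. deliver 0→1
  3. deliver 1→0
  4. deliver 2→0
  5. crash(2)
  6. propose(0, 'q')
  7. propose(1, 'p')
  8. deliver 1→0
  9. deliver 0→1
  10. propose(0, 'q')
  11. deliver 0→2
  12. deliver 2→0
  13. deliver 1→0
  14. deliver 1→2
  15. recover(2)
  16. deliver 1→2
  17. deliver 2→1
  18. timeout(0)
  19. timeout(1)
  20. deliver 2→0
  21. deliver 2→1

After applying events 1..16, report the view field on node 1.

0

1. propose(0,'r'):  nop
2. deliver 0→1:  <1:back v0 r>
3. deliver 1→0:  <0:prim v0 r>
4. deliver 2→0:  nop
5. crash(2):  <2:✗back v0 ->
6. propose(0,'q'):  nop
7. propose(1,'p'):  nop
8. deliver 1→0:  nop
9. deliver 0→1:  <1:back v0 r,q>
10. propose(0,'q'):  nop
11. deliver 0→2:  nop
12. deliver 2→0:  nop
13. deliver 1→0:  <0:prim v0 r,q>
14. deliver 1→2:  nop
15. recover(2):  <2:back v0 ->
16. deliver 1→2:  nop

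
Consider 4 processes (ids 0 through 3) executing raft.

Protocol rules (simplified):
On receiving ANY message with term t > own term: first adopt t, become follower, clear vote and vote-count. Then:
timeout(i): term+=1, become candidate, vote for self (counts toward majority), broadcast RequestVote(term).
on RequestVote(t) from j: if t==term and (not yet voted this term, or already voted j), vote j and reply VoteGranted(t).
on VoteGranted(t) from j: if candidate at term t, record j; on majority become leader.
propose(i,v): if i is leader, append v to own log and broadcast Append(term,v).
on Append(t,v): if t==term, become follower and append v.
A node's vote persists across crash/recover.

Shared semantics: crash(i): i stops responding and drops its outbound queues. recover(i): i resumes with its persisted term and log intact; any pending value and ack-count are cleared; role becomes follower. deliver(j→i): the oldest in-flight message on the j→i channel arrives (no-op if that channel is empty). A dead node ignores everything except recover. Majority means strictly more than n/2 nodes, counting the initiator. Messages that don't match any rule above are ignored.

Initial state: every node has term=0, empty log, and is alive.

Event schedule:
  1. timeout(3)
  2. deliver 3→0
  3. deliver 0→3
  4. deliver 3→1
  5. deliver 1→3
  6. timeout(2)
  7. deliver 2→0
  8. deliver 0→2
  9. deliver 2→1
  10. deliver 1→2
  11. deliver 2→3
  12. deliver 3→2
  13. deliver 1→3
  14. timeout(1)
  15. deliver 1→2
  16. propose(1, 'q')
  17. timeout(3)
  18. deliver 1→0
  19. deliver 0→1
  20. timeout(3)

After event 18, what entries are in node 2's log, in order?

empty

after 1 — timeout(3): n3:cand/t1/[-]
after 2 — deliver 3→0: n0:foll/t1/[-]
after 3 — deliver 0→3: ·
after 4 — deliver 3→1: n1:foll/t1/[-]
after 5 — deliver 1→3: n3:lead/t1/[-]
after 6 — timeout(2): n2:cand/t1/[-]
after 7 — deliver 2→0: ·
after 8 — deliver 0→2: ·
after 9 — deliver 2→1: ·
after 10 — deliver 1→2: ·
after 11 — deliver 2→3: ·
after 12 — deliver 3→2: ·
after 13 — deliver 1→3: ·
after 14 — timeout(1): n1:cand/t2/[-]
after 15 — deliver 1→2: n2:foll/t2/[-]
after 16 — propose(1,'q'): ·
after 17 — timeout(3): n3:cand/t2/[-]
after 18 — deliver 1→0: n0:foll/t2/[-]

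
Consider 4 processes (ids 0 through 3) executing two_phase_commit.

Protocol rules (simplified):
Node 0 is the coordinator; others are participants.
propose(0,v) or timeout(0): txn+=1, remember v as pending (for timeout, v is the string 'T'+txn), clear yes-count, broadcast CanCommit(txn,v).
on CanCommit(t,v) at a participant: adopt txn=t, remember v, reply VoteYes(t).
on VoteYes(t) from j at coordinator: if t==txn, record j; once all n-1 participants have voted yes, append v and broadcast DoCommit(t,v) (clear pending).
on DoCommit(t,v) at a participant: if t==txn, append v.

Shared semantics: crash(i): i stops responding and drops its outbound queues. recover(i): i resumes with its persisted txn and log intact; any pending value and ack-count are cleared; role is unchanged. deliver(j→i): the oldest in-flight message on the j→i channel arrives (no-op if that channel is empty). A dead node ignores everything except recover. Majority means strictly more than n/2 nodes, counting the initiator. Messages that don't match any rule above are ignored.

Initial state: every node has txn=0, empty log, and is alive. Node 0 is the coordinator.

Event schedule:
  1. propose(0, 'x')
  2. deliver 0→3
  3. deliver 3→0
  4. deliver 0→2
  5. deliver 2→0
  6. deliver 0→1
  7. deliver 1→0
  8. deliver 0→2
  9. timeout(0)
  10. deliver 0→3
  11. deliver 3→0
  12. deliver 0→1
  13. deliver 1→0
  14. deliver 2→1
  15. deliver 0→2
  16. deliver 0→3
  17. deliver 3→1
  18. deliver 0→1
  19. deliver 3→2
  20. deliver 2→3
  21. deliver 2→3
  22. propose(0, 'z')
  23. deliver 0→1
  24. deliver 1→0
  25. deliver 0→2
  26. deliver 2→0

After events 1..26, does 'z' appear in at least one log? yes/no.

step 1 propose(0,'x'): 0={coor,t=1,log=-}
step 2 deliver 0→3: 3={part,t=1,log=-}
step 3 deliver 3→0: —
step 4 deliver 0→2: 2={part,t=1,log=-}
step 5 deliver 2→0: —
step 6 deliver 0→1: 1={part,t=1,log=-}
step 7 deliver 1→0: 0={coor,t=1,log=x}
step 8 deliver 0→2: 2={part,t=1,log=x}
step 9 timeout(0): 0={coor,t=2,log=x}
step 10 deliver 0→3: 3={part,t=1,log=x}
step 11 deliver 3→0: —
step 12 deliver 0→1: 1={part,t=1,log=x}
step 13 deliver 1→0: —
step 14 deliver 2→1: —
step 15 deliver 0→2: 2={part,t=2,log=x}
step 16 deliver 0→3: 3={part,t=2,log=x}
step 17 deliver 3→1: —
step 18 deliver 0→1: 1={part,t=2,log=x}
step 19 deliver 3→2: —
step 20 deliver 2→3: —
step 21 deliver 2→3: —
step 22 propose(0,'z'): 0={coor,t=3,log=x}
step 23 deliver 0→1: 1={part,t=3,log=x}
step 24 deliver 1→0: —
step 25 deliver 0→2: 2={part,t=3,log=x}
step 26 deliver 2→0: —

no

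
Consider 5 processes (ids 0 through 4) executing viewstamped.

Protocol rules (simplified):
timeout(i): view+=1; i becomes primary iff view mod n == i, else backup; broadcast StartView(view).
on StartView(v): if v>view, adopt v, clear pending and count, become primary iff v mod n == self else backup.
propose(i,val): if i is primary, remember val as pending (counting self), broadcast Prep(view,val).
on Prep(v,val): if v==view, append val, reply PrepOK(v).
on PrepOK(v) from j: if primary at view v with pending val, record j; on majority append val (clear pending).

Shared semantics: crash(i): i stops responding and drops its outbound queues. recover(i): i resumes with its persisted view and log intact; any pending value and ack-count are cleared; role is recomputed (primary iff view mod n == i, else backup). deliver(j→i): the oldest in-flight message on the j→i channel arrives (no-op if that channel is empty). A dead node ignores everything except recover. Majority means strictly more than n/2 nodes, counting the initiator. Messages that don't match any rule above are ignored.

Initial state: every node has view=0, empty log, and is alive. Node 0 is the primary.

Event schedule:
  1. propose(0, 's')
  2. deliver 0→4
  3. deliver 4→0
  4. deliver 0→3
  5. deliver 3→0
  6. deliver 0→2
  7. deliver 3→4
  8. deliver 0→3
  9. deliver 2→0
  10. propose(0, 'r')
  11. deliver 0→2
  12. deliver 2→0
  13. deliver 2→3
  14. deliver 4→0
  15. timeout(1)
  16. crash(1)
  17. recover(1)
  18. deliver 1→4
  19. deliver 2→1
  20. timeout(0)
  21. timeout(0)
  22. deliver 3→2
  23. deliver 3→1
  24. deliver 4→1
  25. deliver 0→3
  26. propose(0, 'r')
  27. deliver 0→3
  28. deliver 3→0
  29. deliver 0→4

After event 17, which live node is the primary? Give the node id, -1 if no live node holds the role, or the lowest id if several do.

step 1 propose(0,'s'): —
step 2 deliver 0→4: 4={back,v=0,log=s}
step 3 deliver 4→0: —
step 4 deliver 0→3: 3={back,v=0,log=s}
step 5 deliver 3→0: 0={prim,v=0,log=s}
step 6 deliver 0→2: 2={back,v=0,log=s}
step 7 deliver 3→4: —
step 8 deliver 0→3: —
step 9 deliver 2→0: —
step 10 propose(0,'r'): —
step 11 deliver 0→2: 2={back,v=0,log=s,r}
step 12 deliver 2→0: —
step 13 deliver 2→3: —
step 14 deliver 4→0: —
step 15 timeout(1): 1={prim,v=1,log=-}
step 16 crash(1): 1={✗prim,v=1,log=-}
step 17 recover(1): 1={prim,v=1,log=-}

0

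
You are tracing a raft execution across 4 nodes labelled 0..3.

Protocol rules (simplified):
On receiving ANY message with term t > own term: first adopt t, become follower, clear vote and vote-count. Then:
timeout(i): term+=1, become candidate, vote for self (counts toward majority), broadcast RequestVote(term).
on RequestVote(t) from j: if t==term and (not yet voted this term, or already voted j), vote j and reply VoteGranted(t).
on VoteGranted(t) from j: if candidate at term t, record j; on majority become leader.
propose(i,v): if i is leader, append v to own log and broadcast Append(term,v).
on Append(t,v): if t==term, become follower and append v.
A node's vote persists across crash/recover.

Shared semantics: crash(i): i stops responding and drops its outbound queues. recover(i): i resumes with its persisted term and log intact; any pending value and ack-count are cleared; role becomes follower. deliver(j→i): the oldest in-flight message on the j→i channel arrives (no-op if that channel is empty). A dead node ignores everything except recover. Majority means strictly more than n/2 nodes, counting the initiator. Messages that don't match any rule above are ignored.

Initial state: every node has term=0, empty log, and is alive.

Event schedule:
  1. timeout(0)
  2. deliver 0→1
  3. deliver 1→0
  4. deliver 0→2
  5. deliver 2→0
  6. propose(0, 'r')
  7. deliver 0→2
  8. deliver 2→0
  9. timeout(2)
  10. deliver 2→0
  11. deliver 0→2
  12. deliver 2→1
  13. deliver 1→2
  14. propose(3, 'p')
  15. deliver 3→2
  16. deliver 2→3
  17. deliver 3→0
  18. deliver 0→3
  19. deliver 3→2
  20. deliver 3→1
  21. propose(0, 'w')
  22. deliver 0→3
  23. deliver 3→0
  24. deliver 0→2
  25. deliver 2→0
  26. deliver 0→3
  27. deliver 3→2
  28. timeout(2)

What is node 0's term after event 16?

2

e1 timeout(0): 0[cand,t=1,-]
e2 deliver 0→1: 1[foll,t=1,-]
e3 deliver 1→0: ·
e4 deliver 0→2: 2[foll,t=1,-]
e5 deliver 2→0: 0[lead,t=1,-]
e6 propose(0,'r'): 0[lead,t=1,r]
e7 deliver 0→2: 2[foll,t=1,r]
e8 deliver 2→0: ·
e9 timeout(2): 2[cand,t=2,r]
e10 deliver 2→0: 0[foll,t=2,r]
e11 deliver 0→2: ·
e12 deliver 2→1: 1[foll,t=2,-]
e13 deliver 1→2: 2[lead,t=2,r]
e14 propose(3,'p'): ·
e15 deliver 3→2: ·
e16 deliver 2→3: 3[foll,t=2,-]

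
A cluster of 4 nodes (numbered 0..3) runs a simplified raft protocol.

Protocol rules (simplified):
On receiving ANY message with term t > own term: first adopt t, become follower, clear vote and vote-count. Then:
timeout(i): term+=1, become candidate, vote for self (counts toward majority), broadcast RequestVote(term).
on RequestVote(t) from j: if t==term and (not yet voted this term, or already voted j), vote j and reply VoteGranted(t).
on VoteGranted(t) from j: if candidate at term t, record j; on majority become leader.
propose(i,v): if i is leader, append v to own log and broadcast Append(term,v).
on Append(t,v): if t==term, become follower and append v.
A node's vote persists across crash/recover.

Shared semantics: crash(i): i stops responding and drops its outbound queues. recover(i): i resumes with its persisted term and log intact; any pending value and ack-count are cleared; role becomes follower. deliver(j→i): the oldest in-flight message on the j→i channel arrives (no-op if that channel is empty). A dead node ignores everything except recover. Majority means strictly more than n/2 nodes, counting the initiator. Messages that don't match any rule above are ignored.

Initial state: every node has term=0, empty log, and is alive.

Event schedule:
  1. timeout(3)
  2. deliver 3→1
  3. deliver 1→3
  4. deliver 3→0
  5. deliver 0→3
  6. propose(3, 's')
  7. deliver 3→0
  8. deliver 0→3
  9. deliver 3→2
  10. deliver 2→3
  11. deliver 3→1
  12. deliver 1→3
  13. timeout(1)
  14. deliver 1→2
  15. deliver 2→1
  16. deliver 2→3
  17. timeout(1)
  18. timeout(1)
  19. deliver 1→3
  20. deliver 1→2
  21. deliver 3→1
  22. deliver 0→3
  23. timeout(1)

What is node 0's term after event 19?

1

step 1 timeout(3): 3={cand,t=1,log=-}
step 2 deliver 3→1: 1={foll,t=1,log=-}
step 3 deliver 1→3: —
step 4 deliver 3→0: 0={foll,t=1,log=-}
step 5 deliver 0→3: 3={lead,t=1,log=-}
step 6 propose(3,'s'): 3={lead,t=1,log=s}
step 7 deliver 3→0: 0={foll,t=1,log=s}
step 8 deliver 0→3: —
step 9 deliver 3→2: 2={foll,t=1,log=-}
step 10 deliver 2→3: —
step 11 deliver 3→1: 1={foll,t=1,log=s}
step 12 deliver 1→3: —
step 13 timeout(1): 1={cand,t=2,log=s}
step 14 deliver 1→2: 2={foll,t=2,log=-}
step 15 deliver 2→1: —
step 16 deliver 2→3: —
step 17 timeout(1): 1={cand,t=3,log=s}
step 18 timeout(1): 1={cand,t=4,log=s}
step 19 deliver 1→3: 3={foll,t=2,log=s}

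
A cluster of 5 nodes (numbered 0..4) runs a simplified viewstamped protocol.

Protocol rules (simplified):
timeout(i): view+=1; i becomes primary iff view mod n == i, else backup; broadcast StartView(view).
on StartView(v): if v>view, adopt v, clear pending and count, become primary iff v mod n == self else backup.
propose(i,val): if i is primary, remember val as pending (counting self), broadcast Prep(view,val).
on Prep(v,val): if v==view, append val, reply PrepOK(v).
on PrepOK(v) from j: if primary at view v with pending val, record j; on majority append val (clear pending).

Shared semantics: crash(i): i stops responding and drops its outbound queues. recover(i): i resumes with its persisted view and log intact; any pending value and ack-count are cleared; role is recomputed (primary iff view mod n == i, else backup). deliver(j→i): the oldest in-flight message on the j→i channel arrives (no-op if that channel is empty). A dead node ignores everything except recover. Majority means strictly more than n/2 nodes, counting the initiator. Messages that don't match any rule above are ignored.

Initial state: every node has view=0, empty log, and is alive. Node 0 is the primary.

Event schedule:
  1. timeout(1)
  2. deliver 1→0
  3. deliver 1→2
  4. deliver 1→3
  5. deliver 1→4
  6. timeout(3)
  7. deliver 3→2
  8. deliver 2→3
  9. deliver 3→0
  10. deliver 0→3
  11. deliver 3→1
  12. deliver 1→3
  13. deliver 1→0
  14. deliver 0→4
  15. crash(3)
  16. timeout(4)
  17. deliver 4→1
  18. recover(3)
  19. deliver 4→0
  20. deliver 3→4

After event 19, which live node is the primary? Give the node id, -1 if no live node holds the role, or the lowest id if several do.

2

1. timeout(1):  <1:prim v1 ->
2. deliver 1→0:  <0:back v1 ->
3. deliver 1→2:  <2:back v1 ->
4. deliver 1→3:  <3:back v1 ->
5. deliver 1→4:  <4:back v1 ->
6. timeout(3):  <3:back v2 ->
7. deliver 3→2:  <2:prim v2 ->
8. deliver 2→3:  nop
9. deliver 3→0:  <0:back v2 ->
10. deliver 0→3:  nop
11. deliver 3→1:  <1:back v2 ->
12. deliver 1→3:  nop
13. deliver 1→0:  nop
14. deliver 0→4:  nop
15. crash(3):  <3:✗back v2 ->
16. timeout(4):  <4:back v2 ->
17. deliver 4→1:  nop
18. recover(3):  <3:back v2 ->
19. deliver 4→0:  nop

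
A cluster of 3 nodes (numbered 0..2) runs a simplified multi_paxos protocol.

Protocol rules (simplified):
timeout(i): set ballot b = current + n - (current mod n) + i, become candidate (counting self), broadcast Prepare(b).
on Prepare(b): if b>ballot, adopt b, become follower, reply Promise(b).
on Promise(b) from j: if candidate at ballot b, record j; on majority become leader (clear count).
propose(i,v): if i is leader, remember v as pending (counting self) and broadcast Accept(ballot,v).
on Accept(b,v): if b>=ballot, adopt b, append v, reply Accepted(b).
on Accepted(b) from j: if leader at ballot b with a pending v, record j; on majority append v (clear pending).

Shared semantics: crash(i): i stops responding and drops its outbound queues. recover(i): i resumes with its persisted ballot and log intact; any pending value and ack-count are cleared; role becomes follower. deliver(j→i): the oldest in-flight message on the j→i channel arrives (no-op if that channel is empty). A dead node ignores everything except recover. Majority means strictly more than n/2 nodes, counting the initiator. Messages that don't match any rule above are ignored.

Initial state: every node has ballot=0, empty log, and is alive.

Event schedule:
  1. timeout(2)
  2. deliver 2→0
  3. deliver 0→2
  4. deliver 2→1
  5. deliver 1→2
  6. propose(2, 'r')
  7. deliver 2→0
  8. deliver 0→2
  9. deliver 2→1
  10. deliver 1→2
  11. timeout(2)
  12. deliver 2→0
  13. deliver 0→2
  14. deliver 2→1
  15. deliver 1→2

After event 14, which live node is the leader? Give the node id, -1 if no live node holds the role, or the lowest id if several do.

step 1 timeout(2): 2={cand,b=5,log=-}
step 2 deliver 2→0: 0={foll,b=5,log=-}
step 3 deliver 0→2: 2={lead,b=5,log=-}
step 4 deliver 2→1: 1={foll,b=5,log=-}
step 5 deliver 1→2: —
step 6 propose(2,'r'): —
step 7 deliver 2→0: 0={foll,b=5,log=r}
step 8 deliver 0→2: 2={lead,b=5,log=r}
step 9 deliver 2→1: 1={foll,b=5,log=r}
step 10 deliver 1→2: —
step 11 timeout(2): 2={cand,b=8,log=r}
step 12 deliver 2→0: 0={foll,b=8,log=r}
step 13 deliver 0→2: 2={lead,b=8,log=r}
step 14 deliver 2→1: 1={foll,b=8,log=r}

2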